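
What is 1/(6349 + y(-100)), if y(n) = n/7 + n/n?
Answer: 7/44350 ≈ 0.00015784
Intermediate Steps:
y(n) = 1 + n/7 (y(n) = n*(⅐) + 1 = n/7 + 1 = 1 + n/7)
1/(6349 + y(-100)) = 1/(6349 + (1 + (⅐)*(-100))) = 1/(6349 + (1 - 100/7)) = 1/(6349 - 93/7) = 1/(44350/7) = 7/44350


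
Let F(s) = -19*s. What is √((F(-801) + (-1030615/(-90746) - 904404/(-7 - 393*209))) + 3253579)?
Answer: √8494974510385474254/1612076 ≈ 1808.0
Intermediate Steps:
√((F(-801) + (-1030615/(-90746) - 904404/(-7 - 393*209))) + 3253579) = √((-19*(-801) + (-1030615/(-90746) - 904404/(-7 - 393*209))) + 3253579) = √((15219 + (-1030615*(-1/90746) - 904404/(-7 - 82137))) + 3253579) = √((15219 + (1030615/90746 - 904404/(-82144))) + 3253579) = √((15219 + (1030615/90746 - 904404*(-1/82144))) + 3253579) = √((15219 + (1030615/90746 + 226101/20536)) + 3253579) = √((15219 + 1225955029/54810584) + 3253579) = √(835388232925/54810584 + 3253579) = √(179165953313061/54810584) = √8494974510385474254/1612076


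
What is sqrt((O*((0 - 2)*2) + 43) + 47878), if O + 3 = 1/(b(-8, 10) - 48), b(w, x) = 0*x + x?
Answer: sqrt(17303851)/19 ≈ 218.94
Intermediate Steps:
b(w, x) = x (b(w, x) = 0 + x = x)
O = -115/38 (O = -3 + 1/(10 - 48) = -3 + 1/(-38) = -3 - 1/38 = -115/38 ≈ -3.0263)
sqrt((O*((0 - 2)*2) + 43) + 47878) = sqrt((-115*(0 - 2)*2/38 + 43) + 47878) = sqrt((-(-115)*2/19 + 43) + 47878) = sqrt((-115/38*(-4) + 43) + 47878) = sqrt((230/19 + 43) + 47878) = sqrt(1047/19 + 47878) = sqrt(910729/19) = sqrt(17303851)/19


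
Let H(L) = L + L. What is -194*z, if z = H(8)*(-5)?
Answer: 15520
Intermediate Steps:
H(L) = 2*L
z = -80 (z = (2*8)*(-5) = 16*(-5) = -80)
-194*z = -194*(-80) = 15520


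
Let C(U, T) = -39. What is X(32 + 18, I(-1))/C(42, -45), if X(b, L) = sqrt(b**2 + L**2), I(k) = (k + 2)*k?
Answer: -sqrt(2501)/39 ≈ -1.2823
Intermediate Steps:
I(k) = k*(2 + k) (I(k) = (2 + k)*k = k*(2 + k))
X(b, L) = sqrt(L**2 + b**2)
X(32 + 18, I(-1))/C(42, -45) = sqrt((-(2 - 1))**2 + (32 + 18)**2)/(-39) = sqrt((-1*1)**2 + 50**2)*(-1/39) = sqrt((-1)**2 + 2500)*(-1/39) = sqrt(1 + 2500)*(-1/39) = sqrt(2501)*(-1/39) = -sqrt(2501)/39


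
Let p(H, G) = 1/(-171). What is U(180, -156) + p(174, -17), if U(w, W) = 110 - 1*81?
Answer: 4958/171 ≈ 28.994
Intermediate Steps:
p(H, G) = -1/171
U(w, W) = 29 (U(w, W) = 110 - 81 = 29)
U(180, -156) + p(174, -17) = 29 - 1/171 = 4958/171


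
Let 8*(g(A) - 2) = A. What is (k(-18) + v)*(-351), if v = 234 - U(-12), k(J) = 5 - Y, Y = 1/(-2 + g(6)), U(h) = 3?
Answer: -82368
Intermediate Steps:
g(A) = 2 + A/8
Y = 4/3 (Y = 1/(-2 + (2 + (1/8)*6)) = 1/(-2 + (2 + 3/4)) = 1/(-2 + 11/4) = 1/(3/4) = 4/3 ≈ 1.3333)
k(J) = 11/3 (k(J) = 5 - 1*4/3 = 5 - 4/3 = 11/3)
v = 231 (v = 234 - 1*3 = 234 - 3 = 231)
(k(-18) + v)*(-351) = (11/3 + 231)*(-351) = (704/3)*(-351) = -82368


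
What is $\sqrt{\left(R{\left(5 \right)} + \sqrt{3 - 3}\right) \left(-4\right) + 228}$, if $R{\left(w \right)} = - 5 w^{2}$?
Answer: $2 \sqrt{182} \approx 26.981$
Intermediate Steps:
$\sqrt{\left(R{\left(5 \right)} + \sqrt{3 - 3}\right) \left(-4\right) + 228} = \sqrt{\left(- 5 \cdot 5^{2} + \sqrt{3 - 3}\right) \left(-4\right) + 228} = \sqrt{\left(\left(-5\right) 25 + \sqrt{0}\right) \left(-4\right) + 228} = \sqrt{\left(-125 + 0\right) \left(-4\right) + 228} = \sqrt{\left(-125\right) \left(-4\right) + 228} = \sqrt{500 + 228} = \sqrt{728} = 2 \sqrt{182}$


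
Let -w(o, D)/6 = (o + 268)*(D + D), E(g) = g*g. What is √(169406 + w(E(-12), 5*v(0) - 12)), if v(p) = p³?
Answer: √228734 ≈ 478.26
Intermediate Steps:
E(g) = g²
w(o, D) = -12*D*(268 + o) (w(o, D) = -6*(o + 268)*(D + D) = -6*(268 + o)*2*D = -12*D*(268 + o))
√(169406 + w(E(-12), 5*v(0) - 12)) = √(169406 - 12*(5*0³ - 12)*(268 + (-12)²)) = √(169406 - 12*(5*0 - 12)*(268 + 144)) = √(169406 - 12*(0 - 12)*412) = √(169406 - 12*(-12)*412) = √(169406 + 59328) = √228734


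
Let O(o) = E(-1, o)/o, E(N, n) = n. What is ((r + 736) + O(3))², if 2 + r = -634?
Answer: 10201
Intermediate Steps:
r = -636 (r = -2 - 634 = -636)
O(o) = 1 (O(o) = o/o = 1)
((r + 736) + O(3))² = ((-636 + 736) + 1)² = (100 + 1)² = 101² = 10201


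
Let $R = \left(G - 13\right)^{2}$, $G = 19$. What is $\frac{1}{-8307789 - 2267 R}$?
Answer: $- \frac{1}{8389401} \approx -1.192 \cdot 10^{-7}$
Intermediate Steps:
$R = 36$ ($R = \left(19 - 13\right)^{2} = 6^{2} = 36$)
$\frac{1}{-8307789 - 2267 R} = \frac{1}{-8307789 - 81612} = \frac{1}{-8389401} = - \frac{1}{8389401}$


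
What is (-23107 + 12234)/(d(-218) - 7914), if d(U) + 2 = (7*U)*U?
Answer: -10873/324752 ≈ -0.033481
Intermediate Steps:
d(U) = -2 + 7*U² (d(U) = -2 + (7*U)*U = -2 + 7*U²)
(-23107 + 12234)/(d(-218) - 7914) = (-23107 + 12234)/((-2 + 7*(-218)²) - 7914) = -10873/((-2 + 7*47524) - 7914) = -10873/((-2 + 332668) - 7914) = -10873/(332666 - 7914) = -10873/324752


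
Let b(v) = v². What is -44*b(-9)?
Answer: -3564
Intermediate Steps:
-44*b(-9) = -44*(-9)² = -44*81 = -3564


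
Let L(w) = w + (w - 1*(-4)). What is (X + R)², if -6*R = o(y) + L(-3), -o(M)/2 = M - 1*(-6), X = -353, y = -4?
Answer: 123904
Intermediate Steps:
o(M) = -12 - 2*M (o(M) = -2*(M - 1*(-6)) = -2*(M + 6) = -2*(6 + M) = -12 - 2*M)
L(w) = 4 + 2*w (L(w) = w + (w + 4) = w + (4 + w) = 4 + 2*w)
R = 1 (R = -((-12 - 2*(-4)) + (4 + 2*(-3)))/6 = -((-12 + 8) + (4 - 6))/6 = -(-4 - 2)/6 = -⅙*(-6) = 1)
(X + R)² = (-353 + 1)² = (-352)² = 123904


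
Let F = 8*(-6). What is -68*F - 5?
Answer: 3259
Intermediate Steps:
F = -48
-68*F - 5 = -68*(-48) - 5 = 3264 - 5 = 3259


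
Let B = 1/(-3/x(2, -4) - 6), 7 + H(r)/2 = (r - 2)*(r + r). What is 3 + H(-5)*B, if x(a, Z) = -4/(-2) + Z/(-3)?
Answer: -351/23 ≈ -15.261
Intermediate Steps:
x(a, Z) = 2 - Z/3 (x(a, Z) = -4*(-½) + Z*(-⅓) = 2 - Z/3)
H(r) = -14 + 4*r*(-2 + r) (H(r) = -14 + 2*((r - 2)*(r + r)) = -14 + 2*((-2 + r)*(2*r)) = -14 + 2*(2*r*(-2 + r)) = -14 + 4*r*(-2 + r))
B = -10/69 (B = 1/(-3/(2 - ⅓*(-4)) - 6) = 1/(-3/(2 + 4/3) - 6) = 1/(-3/10/3 - 6) = 1/(-3*3/10 - 6) = 1/(-9/10 - 6) = 1/(-69/10) = -10/69 ≈ -0.14493)
3 + H(-5)*B = 3 + (-14 - 8*(-5) + 4*(-5)²)*(-10/69) = 3 + (-14 + 40 + 4*25)*(-10/69) = 3 + (-14 + 40 + 100)*(-10/69) = 3 + 126*(-10/69) = 3 - 420/23 = -351/23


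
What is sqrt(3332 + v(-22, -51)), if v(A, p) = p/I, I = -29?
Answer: 11*sqrt(23171)/29 ≈ 57.739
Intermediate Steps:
v(A, p) = -p/29 (v(A, p) = p/(-29) = p*(-1/29) = -p/29)
sqrt(3332 + v(-22, -51)) = sqrt(3332 - 1/29*(-51)) = sqrt(3332 + 51/29) = sqrt(96679/29) = 11*sqrt(23171)/29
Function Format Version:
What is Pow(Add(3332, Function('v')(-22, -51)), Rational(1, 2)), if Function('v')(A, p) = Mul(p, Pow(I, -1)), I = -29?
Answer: Mul(Rational(11, 29), Pow(23171, Rational(1, 2))) ≈ 57.739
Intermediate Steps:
Function('v')(A, p) = Mul(Rational(-1, 29), p) (Function('v')(A, p) = Mul(p, Pow(-29, -1)) = Mul(p, Rational(-1, 29)) = Mul(Rational(-1, 29), p))
Pow(Add(3332, Function('v')(-22, -51)), Rational(1, 2)) = Pow(Add(3332, Mul(Rational(-1, 29), -51)), Rational(1, 2)) = Pow(Add(3332, Rational(51, 29)), Rational(1, 2)) = Pow(Rational(96679, 29), Rational(1, 2)) = Mul(Rational(11, 29), Pow(23171, Rational(1, 2)))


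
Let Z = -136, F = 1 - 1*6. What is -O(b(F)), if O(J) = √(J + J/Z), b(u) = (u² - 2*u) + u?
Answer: -45*√17/34 ≈ -5.4571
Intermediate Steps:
F = -5 (F = 1 - 6 = -5)
b(u) = u² - u
O(J) = 3*√510*√J/68 (O(J) = √(J + J/(-136)) = √(J + J*(-1/136)) = √(J - J/136) = √(135*J/136) = 3*√510*√J/68)
-O(b(F)) = -3*√510*√(-5*(-1 - 5))/68 = -3*√510*√(-5*(-6))/68 = -3*√510*√30/68 = -45*√17/34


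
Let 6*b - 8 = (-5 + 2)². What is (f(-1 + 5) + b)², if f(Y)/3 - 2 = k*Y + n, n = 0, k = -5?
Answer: 94249/36 ≈ 2618.0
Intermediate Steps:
f(Y) = 6 - 15*Y (f(Y) = 6 + 3*(-5*Y + 0) = 6 + 3*(-5*Y) = 6 - 15*Y)
b = 17/6 (b = 4/3 + (-5 + 2)²/6 = 4/3 + (⅙)*(-3)² = 4/3 + (⅙)*9 = 4/3 + 3/2 = 17/6 ≈ 2.8333)
(f(-1 + 5) + b)² = ((6 - 15*(-1 + 5)) + 17/6)² = ((6 - 15*4) + 17/6)² = ((6 - 60) + 17/6)² = (-54 + 17/6)² = (-307/6)² = 94249/36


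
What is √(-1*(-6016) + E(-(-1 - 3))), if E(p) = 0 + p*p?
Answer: 4*√377 ≈ 77.666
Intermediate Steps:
E(p) = p² (E(p) = 0 + p² = p²)
√(-1*(-6016) + E(-(-1 - 3))) = √(-1*(-6016) + (-(-1 - 3))²) = √(6016 + (-1*(-4))²) = √(6016 + 4²) = √(6016 + 16) = √6032 = 4*√377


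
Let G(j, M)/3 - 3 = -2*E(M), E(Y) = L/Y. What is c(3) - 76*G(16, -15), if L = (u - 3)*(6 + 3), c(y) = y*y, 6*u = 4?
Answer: -183/5 ≈ -36.600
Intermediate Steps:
u = ⅔ (u = (⅙)*4 = ⅔ ≈ 0.66667)
c(y) = y²
L = -21 (L = (⅔ - 3)*(6 + 3) = -7/3*9 = -21)
E(Y) = -21/Y
G(j, M) = 9 + 126/M (G(j, M) = 9 + 3*(-(-42)/M) = 9 + 3*(42/M) = 9 + 126/M)
c(3) - 76*G(16, -15) = 3² - 76*(9 + 126/(-15)) = 9 - 76*(9 + 126*(-1/15)) = 9 - 76*(9 - 42/5) = 9 - 76*⅗ = 9 - 228/5 = -183/5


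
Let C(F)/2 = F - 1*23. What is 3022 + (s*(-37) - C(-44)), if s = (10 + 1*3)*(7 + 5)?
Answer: -2616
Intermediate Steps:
C(F) = -46 + 2*F (C(F) = 2*(F - 1*23) = 2*(F - 23) = 2*(-23 + F) = -46 + 2*F)
s = 156 (s = (10 + 3)*12 = 13*12 = 156)
3022 + (s*(-37) - C(-44)) = 3022 + (156*(-37) - (-46 + 2*(-44))) = 3022 + (-5772 - (-46 - 88)) = 3022 + (-5772 - 1*(-134)) = 3022 + (-5772 + 134) = 3022 - 5638 = -2616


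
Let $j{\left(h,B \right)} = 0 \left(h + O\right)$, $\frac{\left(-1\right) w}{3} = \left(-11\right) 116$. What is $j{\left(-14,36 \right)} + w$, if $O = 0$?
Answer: $3828$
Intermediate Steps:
$w = 3828$ ($w = - 3 \left(\left(-11\right) 116\right) = \left(-3\right) \left(-1276\right) = 3828$)
$j{\left(h,B \right)} = 0$ ($j{\left(h,B \right)} = 0 \left(h + 0\right) = 0 h = 0$)
$j{\left(-14,36 \right)} + w = 0 + 3828 = 3828$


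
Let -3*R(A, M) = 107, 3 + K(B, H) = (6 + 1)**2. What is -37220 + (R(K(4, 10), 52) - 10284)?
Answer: -142619/3 ≈ -47540.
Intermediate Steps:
K(B, H) = 46 (K(B, H) = -3 + (6 + 1)**2 = -3 + 7**2 = -3 + 49 = 46)
R(A, M) = -107/3 (R(A, M) = -1/3*107 = -107/3)
-37220 + (R(K(4, 10), 52) - 10284) = -37220 + (-107/3 - 10284) = -37220 - 30959/3 = -142619/3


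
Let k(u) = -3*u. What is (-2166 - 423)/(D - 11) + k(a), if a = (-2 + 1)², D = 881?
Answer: -1733/290 ≈ -5.9759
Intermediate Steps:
a = 1 (a = (-1)² = 1)
(-2166 - 423)/(D - 11) + k(a) = (-2166 - 423)/(881 - 11) - 3*1 = -2589/870 - 3 = -2589*1/870 - 3 = -863/290 - 3 = -1733/290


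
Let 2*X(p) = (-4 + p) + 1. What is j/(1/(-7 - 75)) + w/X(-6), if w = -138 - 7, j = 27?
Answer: -19636/9 ≈ -2181.8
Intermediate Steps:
w = -145
X(p) = -3/2 + p/2 (X(p) = ((-4 + p) + 1)/2 = (-3 + p)/2 = -3/2 + p/2)
j/(1/(-7 - 75)) + w/X(-6) = 27/(1/(-7 - 75)) - 145/(-3/2 + (1/2)*(-6)) = 27/(1/(-82)) - 145/(-3/2 - 3) = 27/(-1/82) - 145/(-9/2) = 27*(-82) - 145*(-2/9) = -2214 + 290/9 = -19636/9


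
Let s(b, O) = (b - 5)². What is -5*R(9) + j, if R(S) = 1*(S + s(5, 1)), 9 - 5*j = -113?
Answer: -103/5 ≈ -20.600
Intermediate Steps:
s(b, O) = (-5 + b)²
j = 122/5 (j = 9/5 - ⅕*(-113) = 9/5 + 113/5 = 122/5 ≈ 24.400)
R(S) = S (R(S) = 1*(S + (-5 + 5)²) = 1*(S + 0²) = 1*(S + 0) = 1*S = S)
-5*R(9) + j = -5*9 + 122/5 = -45 + 122/5 = -103/5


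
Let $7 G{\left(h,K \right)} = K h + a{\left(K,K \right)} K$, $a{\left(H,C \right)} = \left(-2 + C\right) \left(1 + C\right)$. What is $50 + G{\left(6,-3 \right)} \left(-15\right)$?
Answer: $\frac{1070}{7} \approx 152.86$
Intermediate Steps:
$a{\left(H,C \right)} = \left(1 + C\right) \left(-2 + C\right)$
$G{\left(h,K \right)} = \frac{K h}{7} + \frac{K \left(-2 + K^{2} - K\right)}{7}$ ($G{\left(h,K \right)} = \frac{K h + \left(-2 + K^{2} - K\right) K}{7} = \frac{K h + K \left(-2 + K^{2} - K\right)}{7} = \frac{K h}{7} + \frac{K \left(-2 + K^{2} - K\right)}{7}$)
$50 + G{\left(6,-3 \right)} \left(-15\right) = 50 + \frac{1}{7} \left(-3\right) \left(-2 + 6 + \left(-3\right)^{2} - -3\right) \left(-15\right) = 50 + \frac{1}{7} \left(-3\right) \left(-2 + 6 + 9 + 3\right) \left(-15\right) = 50 + \frac{1}{7} \left(-3\right) 16 \left(-15\right) = 50 - - \frac{720}{7} = 50 + \frac{720}{7} = \frac{1070}{7}$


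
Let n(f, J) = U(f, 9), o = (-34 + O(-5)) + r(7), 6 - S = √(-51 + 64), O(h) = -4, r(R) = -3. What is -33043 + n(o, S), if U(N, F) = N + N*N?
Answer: -31403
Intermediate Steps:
S = 6 - √13 (S = 6 - √(-51 + 64) = 6 - √13 ≈ 2.3944)
U(N, F) = N + N²
o = -41 (o = (-34 - 4) - 3 = -38 - 3 = -41)
n(f, J) = f*(1 + f)
-33043 + n(o, S) = -33043 - 41*(1 - 41) = -33043 - 41*(-40) = -33043 + 1640 = -31403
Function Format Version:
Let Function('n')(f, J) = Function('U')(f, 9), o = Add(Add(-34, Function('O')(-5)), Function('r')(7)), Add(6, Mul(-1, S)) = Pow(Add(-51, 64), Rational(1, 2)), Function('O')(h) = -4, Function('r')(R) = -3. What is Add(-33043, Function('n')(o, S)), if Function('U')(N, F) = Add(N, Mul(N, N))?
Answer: -31403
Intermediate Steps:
S = Add(6, Mul(-1, Pow(13, Rational(1, 2)))) (S = Add(6, Mul(-1, Pow(Add(-51, 64), Rational(1, 2)))) = Add(6, Mul(-1, Pow(13, Rational(1, 2)))) ≈ 2.3944)
Function('U')(N, F) = Add(N, Pow(N, 2))
o = -41 (o = Add(Add(-34, -4), -3) = Add(-38, -3) = -41)
Function('n')(f, J) = Mul(f, Add(1, f))
Add(-33043, Function('n')(o, S)) = Add(-33043, Mul(-41, Add(1, -41))) = Add(-33043, Mul(-41, -40)) = Add(-33043, 1640) = -31403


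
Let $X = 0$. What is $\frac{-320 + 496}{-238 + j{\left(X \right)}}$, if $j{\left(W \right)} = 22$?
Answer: $- \frac{22}{27} \approx -0.81481$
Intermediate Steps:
$\frac{-320 + 496}{-238 + j{\left(X \right)}} = \frac{-320 + 496}{-238 + 22} = \frac{176}{-216} = 176 \left(- \frac{1}{216}\right) = - \frac{22}{27}$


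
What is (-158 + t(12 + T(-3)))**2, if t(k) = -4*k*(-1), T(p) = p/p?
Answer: 11236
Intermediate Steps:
T(p) = 1
t(k) = 4*k
(-158 + t(12 + T(-3)))**2 = (-158 + 4*(12 + 1))**2 = (-158 + 4*13)**2 = (-158 + 52)**2 = (-106)**2 = 11236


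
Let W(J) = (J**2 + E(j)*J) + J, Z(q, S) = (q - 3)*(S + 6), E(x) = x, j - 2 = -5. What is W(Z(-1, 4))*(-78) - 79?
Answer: -131119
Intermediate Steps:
j = -3 (j = 2 - 5 = -3)
Z(q, S) = (-3 + q)*(6 + S)
W(J) = J**2 - 2*J (W(J) = (J**2 - 3*J) + J = J**2 - 2*J)
W(Z(-1, 4))*(-78) - 79 = ((-18 - 3*4 + 6*(-1) + 4*(-1))*(-2 + (-18 - 3*4 + 6*(-1) + 4*(-1))))*(-78) - 79 = ((-18 - 12 - 6 - 4)*(-2 + (-18 - 12 - 6 - 4)))*(-78) - 79 = -40*(-2 - 40)*(-78) - 79 = -40*(-42)*(-78) - 79 = 1680*(-78) - 79 = -131040 - 79 = -131119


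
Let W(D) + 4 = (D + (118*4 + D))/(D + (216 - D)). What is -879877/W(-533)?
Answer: 3519508/27 ≈ 1.3035e+5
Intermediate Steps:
W(D) = -49/27 + D/108 (W(D) = -4 + (D + (118*4 + D))/(D + (216 - D)) = -4 + (D + (472 + D))/216 = -4 + (472 + 2*D)*(1/216) = -4 + (59/27 + D/108) = -49/27 + D/108)
-879877/W(-533) = -879877/(-49/27 + (1/108)*(-533)) = -879877/(-49/27 - 533/108) = -879877/(-27/4) = -879877*(-4/27) = 3519508/27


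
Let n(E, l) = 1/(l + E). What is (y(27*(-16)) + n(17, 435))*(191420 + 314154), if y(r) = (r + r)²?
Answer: 85294427179891/226 ≈ 3.7741e+11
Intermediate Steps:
n(E, l) = 1/(E + l)
y(r) = 4*r² (y(r) = (2*r)² = 4*r²)
(y(27*(-16)) + n(17, 435))*(191420 + 314154) = (4*(27*(-16))² + 1/(17 + 435))*(191420 + 314154) = (4*(-432)² + 1/452)*505574 = (4*186624 + 1/452)*505574 = (746496 + 1/452)*505574 = (337416193/452)*505574 = 85294427179891/226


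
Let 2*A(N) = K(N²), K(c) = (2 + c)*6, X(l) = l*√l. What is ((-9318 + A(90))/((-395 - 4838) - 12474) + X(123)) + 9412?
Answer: 166643296/17707 + 123*√123 ≈ 10775.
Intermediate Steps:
X(l) = l^(3/2)
K(c) = 12 + 6*c
A(N) = 6 + 3*N² (A(N) = (12 + 6*N²)/2 = 6 + 3*N²)
((-9318 + A(90))/((-395 - 4838) - 12474) + X(123)) + 9412 = ((-9318 + (6 + 3*90²))/((-395 - 4838) - 12474) + 123^(3/2)) + 9412 = ((-9318 + (6 + 3*8100))/(-5233 - 12474) + 123*√123) + 9412 = ((-9318 + (6 + 24300))/(-17707) + 123*√123) + 9412 = ((-9318 + 24306)*(-1/17707) + 123*√123) + 9412 = (14988*(-1/17707) + 123*√123) + 9412 = (-14988/17707 + 123*√123) + 9412 = 166643296/17707 + 123*√123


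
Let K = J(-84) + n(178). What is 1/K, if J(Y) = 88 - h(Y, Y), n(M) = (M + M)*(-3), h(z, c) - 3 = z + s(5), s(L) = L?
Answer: -1/904 ≈ -0.0011062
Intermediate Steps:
h(z, c) = 8 + z (h(z, c) = 3 + (z + 5) = 3 + (5 + z) = 8 + z)
n(M) = -6*M (n(M) = (2*M)*(-3) = -6*M)
J(Y) = 80 - Y (J(Y) = 88 - (8 + Y) = 88 + (-8 - Y) = 80 - Y)
K = -904 (K = (80 - 1*(-84)) - 6*178 = (80 + 84) - 1068 = 164 - 1068 = -904)
1/K = 1/(-904) = -1/904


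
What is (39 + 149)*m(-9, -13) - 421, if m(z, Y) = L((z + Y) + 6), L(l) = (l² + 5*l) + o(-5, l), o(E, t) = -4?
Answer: 31915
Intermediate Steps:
L(l) = -4 + l² + 5*l (L(l) = (l² + 5*l) - 4 = -4 + l² + 5*l)
m(z, Y) = 26 + (6 + Y + z)² + 5*Y + 5*z (m(z, Y) = -4 + ((z + Y) + 6)² + 5*((z + Y) + 6) = -4 + ((Y + z) + 6)² + 5*((Y + z) + 6) = -4 + (6 + Y + z)² + 5*(6 + Y + z) = -4 + (6 + Y + z)² + (30 + 5*Y + 5*z) = 26 + (6 + Y + z)² + 5*Y + 5*z)
(39 + 149)*m(-9, -13) - 421 = (39 + 149)*(26 + (6 - 13 - 9)² + 5*(-13) + 5*(-9)) - 421 = 188*(26 + (-16)² - 65 - 45) - 421 = 188*(26 + 256 - 65 - 45) - 421 = 188*172 - 421 = 32336 - 421 = 31915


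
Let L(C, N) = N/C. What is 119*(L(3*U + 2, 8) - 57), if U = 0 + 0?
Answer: -6307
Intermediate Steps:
U = 0
119*(L(3*U + 2, 8) - 57) = 119*(8/(3*0 + 2) - 57) = 119*(8/(0 + 2) - 57) = 119*(8/2 - 57) = 119*(8*(½) - 57) = 119*(4 - 57) = 119*(-53) = -6307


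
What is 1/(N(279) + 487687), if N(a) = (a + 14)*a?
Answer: 1/569434 ≈ 1.7561e-6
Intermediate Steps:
N(a) = a*(14 + a) (N(a) = (14 + a)*a = a*(14 + a))
1/(N(279) + 487687) = 1/(279*(14 + 279) + 487687) = 1/(279*293 + 487687) = 1/(81747 + 487687) = 1/569434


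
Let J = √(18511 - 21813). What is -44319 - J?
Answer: -44319 - I*√3302 ≈ -44319.0 - 57.463*I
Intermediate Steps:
J = I*√3302 (J = √(-3302) = I*√3302 ≈ 57.463*I)
-44319 - J = -44319 - I*√3302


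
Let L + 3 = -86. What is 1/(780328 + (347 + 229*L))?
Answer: 1/760294 ≈ 1.3153e-6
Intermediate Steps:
L = -89 (L = -3 - 86 = -89)
1/(780328 + (347 + 229*L)) = 1/(780328 + (347 + 229*(-89))) = 1/(780328 + (347 - 20381)) = 1/(780328 - 20034) = 1/760294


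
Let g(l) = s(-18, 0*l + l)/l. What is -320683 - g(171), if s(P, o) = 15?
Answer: -18278936/57 ≈ -3.2068e+5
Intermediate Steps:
g(l) = 15/l
-320683 - g(171) = -320683 - 15/171 = -320683 - 1*5/57 = -320683 - 5/57 = -18278936/57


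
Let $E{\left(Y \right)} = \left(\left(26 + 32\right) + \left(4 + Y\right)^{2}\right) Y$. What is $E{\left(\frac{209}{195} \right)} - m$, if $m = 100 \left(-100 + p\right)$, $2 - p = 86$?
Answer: $\frac{137099066339}{7414875} \approx 18490.0$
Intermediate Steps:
$p = -84$ ($p = 2 - 86 = -84$)
$E{\left(Y \right)} = Y \left(58 + \left(4 + Y\right)^{2}\right)$ ($E{\left(Y \right)} = \left(58 + \left(4 + Y\right)^{2}\right) Y = Y \left(58 + \left(4 + Y\right)^{2}\right)$)
$m = -18400$ ($m = 100 \left(-100 - 84\right) = 100 \left(-184\right) = -18400$)
$E{\left(\frac{209}{195} \right)} - m = \frac{209}{195} \left(58 + \left(4 + \frac{209}{195}\right)^{2}\right) - -18400 = 209 \cdot \frac{1}{195} \left(58 + \left(4 + 209 \cdot \frac{1}{195}\right)^{2}\right) + 18400 = \frac{209 \left(58 + \left(4 + \frac{209}{195}\right)^{2}\right)}{195} + 18400 = \frac{209 \left(58 + \left(\frac{989}{195}\right)^{2}\right)}{195} + 18400 = \frac{209 \left(58 + \frac{978121}{38025}\right)}{195} + 18400 = \frac{209}{195} \cdot \frac{3183571}{38025} + 18400 = \frac{665366339}{7414875} + 18400 = \frac{137099066339}{7414875}$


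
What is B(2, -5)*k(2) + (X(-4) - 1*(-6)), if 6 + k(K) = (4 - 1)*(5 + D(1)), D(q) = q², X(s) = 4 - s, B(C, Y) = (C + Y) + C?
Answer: 2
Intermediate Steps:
B(C, Y) = Y + 2*C
k(K) = 12 (k(K) = -6 + (4 - 1)*(5 + 1²) = -6 + 3*(5 + 1) = -6 + 3*6 = -6 + 18 = 12)
B(2, -5)*k(2) + (X(-4) - 1*(-6)) = (-5 + 2*2)*12 + ((4 - 1*(-4)) - 1*(-6)) = (-5 + 4)*12 + ((4 + 4) + 6) = -1*12 + (8 + 6) = -12 + 14 = 2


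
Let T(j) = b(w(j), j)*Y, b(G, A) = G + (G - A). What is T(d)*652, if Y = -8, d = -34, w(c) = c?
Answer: 177344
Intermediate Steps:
b(G, A) = -A + 2*G
T(j) = -8*j (T(j) = (-j + 2*j)*(-8) = j*(-8) = -8*j)
T(d)*652 = -8*(-34)*652 = 272*652 = 177344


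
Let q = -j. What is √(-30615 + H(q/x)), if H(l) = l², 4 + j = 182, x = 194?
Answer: I*√288048614/97 ≈ 174.97*I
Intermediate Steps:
j = 178 (j = -4 + 182 = 178)
q = -178 (q = -1*178 = -178)
√(-30615 + H(q/x)) = √(-30615 + (-178/194)²) = √(-30615 + (-178*1/194)²) = √(-30615 + (-89/97)²) = √(-30615 + 7921/9409) = √(-288048614/9409) = I*√288048614/97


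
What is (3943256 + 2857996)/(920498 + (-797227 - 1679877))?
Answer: -3400626/778303 ≈ -4.3693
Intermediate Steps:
(3943256 + 2857996)/(920498 + (-797227 - 1679877)) = 6801252/(920498 - 2477104) = 6801252/(-1556606) = 6801252*(-1/1556606) = -3400626/778303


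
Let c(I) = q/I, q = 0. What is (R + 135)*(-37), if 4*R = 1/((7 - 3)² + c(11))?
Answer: -319717/64 ≈ -4995.6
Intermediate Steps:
c(I) = 0 (c(I) = 0/I = 0)
R = 1/64 (R = 1/(4*((7 - 3)² + 0)) = 1/(4*(4² + 0)) = 1/(4*(16 + 0)) = (¼)/16 = (¼)*(1/16) = 1/64 ≈ 0.015625)
(R + 135)*(-37) = (1/64 + 135)*(-37) = (8641/64)*(-37) = -319717/64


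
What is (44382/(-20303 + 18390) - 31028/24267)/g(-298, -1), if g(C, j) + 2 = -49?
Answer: 1136374558/2367561321 ≈ 0.47998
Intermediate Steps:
g(C, j) = -51 (g(C, j) = -2 - 49 = -51)
(44382/(-20303 + 18390) - 31028/24267)/g(-298, -1) = (44382/(-20303 + 18390) - 31028/24267)/(-51) = (44382/(-1913) - 31028*1/24267)*(-1/51) = (44382*(-1/1913) - 31028/24267)*(-1/51) = (-44382/1913 - 31028/24267)*(-1/51) = -1136374558/46422771*(-1/51) = 1136374558/2367561321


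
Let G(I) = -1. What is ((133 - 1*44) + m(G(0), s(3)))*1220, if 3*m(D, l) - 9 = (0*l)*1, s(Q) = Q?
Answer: 112240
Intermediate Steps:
m(D, l) = 3 (m(D, l) = 3 + ((0*l)*1)/3 = 3 + (0*1)/3 = 3 + (1/3)*0 = 3 + 0 = 3)
((133 - 1*44) + m(G(0), s(3)))*1220 = ((133 - 1*44) + 3)*1220 = ((133 - 44) + 3)*1220 = (89 + 3)*1220 = 92*1220 = 112240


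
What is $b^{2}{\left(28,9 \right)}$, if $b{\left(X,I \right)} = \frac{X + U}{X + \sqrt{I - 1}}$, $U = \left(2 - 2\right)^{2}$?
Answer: $\frac{196}{\left(14 + \sqrt{2}\right)^{2}} \approx 0.82492$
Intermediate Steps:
$U = 0$ ($U = 0^{2} = 0$)
$b{\left(X,I \right)} = \frac{X}{X + \sqrt{-1 + I}}$ ($b{\left(X,I \right)} = \frac{X + 0}{X + \sqrt{I - 1}} = \frac{X}{X + \sqrt{-1 + I}}$)
$b^{2}{\left(28,9 \right)} = \left(\frac{28}{28 + \sqrt{-1 + 9}}\right)^{2} = \left(\frac{28}{28 + \sqrt{8}}\right)^{2} = \left(\frac{28}{28 + 2 \sqrt{2}}\right)^{2} = \frac{784}{\left(28 + 2 \sqrt{2}\right)^{2}}$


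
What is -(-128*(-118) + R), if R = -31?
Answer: -15073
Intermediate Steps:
-(-128*(-118) + R) = -(-128*(-118) - 31) = -(15104 - 31) = -1*15073 = -15073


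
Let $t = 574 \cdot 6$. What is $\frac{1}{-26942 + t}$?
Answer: $- \frac{1}{23498} \approx -4.2557 \cdot 10^{-5}$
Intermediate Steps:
$t = 3444$
$\frac{1}{-26942 + t} = \frac{1}{-26942 + 3444} = \frac{1}{-23498} = - \frac{1}{23498}$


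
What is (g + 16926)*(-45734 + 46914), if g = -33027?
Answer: -18999180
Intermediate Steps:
(g + 16926)*(-45734 + 46914) = (-33027 + 16926)*(-45734 + 46914) = -16101*1180 = -18999180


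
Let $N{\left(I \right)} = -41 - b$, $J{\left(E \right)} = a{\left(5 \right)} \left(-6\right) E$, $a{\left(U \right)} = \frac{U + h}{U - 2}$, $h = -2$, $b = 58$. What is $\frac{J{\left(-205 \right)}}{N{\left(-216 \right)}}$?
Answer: $- \frac{410}{33} \approx -12.424$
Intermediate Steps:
$a{\left(U \right)} = 1$ ($a{\left(U \right)} = \frac{U - 2}{U - 2} = \frac{-2 + U}{-2 + U} = 1$)
$J{\left(E \right)} = - 6 E$ ($J{\left(E \right)} = 1 \left(-6\right) E = - 6 E$)
$N{\left(I \right)} = -99$ ($N{\left(I \right)} = -41 - 58 = -99$)
$\frac{J{\left(-205 \right)}}{N{\left(-216 \right)}} = \frac{\left(-6\right) \left(-205\right)}{-99} = 1230 \left(- \frac{1}{99}\right) = - \frac{410}{33}$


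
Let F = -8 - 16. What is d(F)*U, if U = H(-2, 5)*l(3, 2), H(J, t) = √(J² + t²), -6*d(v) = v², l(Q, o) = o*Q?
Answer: -576*√29 ≈ -3101.9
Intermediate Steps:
l(Q, o) = Q*o
F = -24
d(v) = -v²/6
U = 6*√29 (U = √((-2)² + 5²)*(3*2) = √(4 + 25)*6 = √29*6 = 6*√29 ≈ 32.311)
d(F)*U = (-⅙*(-24)²)*(6*√29) = (-⅙*576)*(6*√29) = -576*√29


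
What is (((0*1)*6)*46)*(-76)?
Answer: 0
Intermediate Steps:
(((0*1)*6)*46)*(-76) = ((0*6)*46)*(-76) = (0*46)*(-76) = 0*(-76) = 0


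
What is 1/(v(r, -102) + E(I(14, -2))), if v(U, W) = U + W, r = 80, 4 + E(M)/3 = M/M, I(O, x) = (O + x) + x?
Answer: -1/31 ≈ -0.032258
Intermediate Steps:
I(O, x) = O + 2*x
E(M) = -9 (E(M) = -12 + 3*(M/M) = -12 + 3*1 = -12 + 3 = -9)
1/(v(r, -102) + E(I(14, -2))) = 1/((80 - 102) - 9) = 1/(-22 - 9) = 1/(-31) = -1/31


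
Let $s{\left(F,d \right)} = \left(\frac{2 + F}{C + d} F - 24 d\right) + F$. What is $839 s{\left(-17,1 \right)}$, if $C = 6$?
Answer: $- \frac{26848}{7} \approx -3835.4$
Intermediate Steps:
$s{\left(F,d \right)} = F - 24 d + \frac{F \left(2 + F\right)}{6 + d}$ ($s{\left(F,d \right)} = \left(\frac{2 + F}{6 + d} F - 24 d\right) + F = \left(\frac{F \left(2 + F\right)}{6 + d} - 24 d\right) + F = \left(- 24 d + \frac{F \left(2 + F\right)}{6 + d}\right) + F = F - 24 d + \frac{F \left(2 + F\right)}{6 + d}$)
$839 s{\left(-17,1 \right)} = 839 \frac{\left(-17\right)^{2} - 144 - 24 \cdot 1^{2} + 8 \left(-17\right) - 17}{6 + 1} = 839 \frac{289 - 144 - 24 - 136 - 17}{7} = 839 \cdot \frac{1}{7} \left(-32\right) = 839 \left(- \frac{32}{7}\right) = - \frac{26848}{7}$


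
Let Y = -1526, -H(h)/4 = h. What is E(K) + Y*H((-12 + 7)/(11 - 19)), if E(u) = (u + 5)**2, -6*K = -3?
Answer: 15381/4 ≈ 3845.3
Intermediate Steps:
K = 1/2 (K = -1/6*(-3) = 1/2 ≈ 0.50000)
H(h) = -4*h
E(u) = (5 + u)**2
E(K) + Y*H((-12 + 7)/(11 - 19)) = (5 + 1/2)**2 - (-6104)*(-12 + 7)/(11 - 19) = (11/2)**2 - (-6104)*(-5/(-8)) = 121/4 - (-6104)*(-5*(-1/8)) = 121/4 - (-6104)*5/8 = 121/4 - 1526*(-5/2) = 121/4 + 3815 = 15381/4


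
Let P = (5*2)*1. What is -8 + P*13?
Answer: 122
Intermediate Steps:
P = 10 (P = 10*1 = 10)
-8 + P*13 = -8 + 10*13 = -8 + 130 = 122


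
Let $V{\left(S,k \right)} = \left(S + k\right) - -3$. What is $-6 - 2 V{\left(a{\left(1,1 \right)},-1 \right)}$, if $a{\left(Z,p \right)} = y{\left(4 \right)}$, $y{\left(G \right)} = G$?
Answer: $-18$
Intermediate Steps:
$a{\left(Z,p \right)} = 4$
$V{\left(S,k \right)} = 3 + S + k$ ($V{\left(S,k \right)} = \left(S + k\right) + 3 = 3 + S + k$)
$-6 - 2 V{\left(a{\left(1,1 \right)},-1 \right)} = -6 - 2 \left(3 + 4 - 1\right) = -6 - 12 = -18$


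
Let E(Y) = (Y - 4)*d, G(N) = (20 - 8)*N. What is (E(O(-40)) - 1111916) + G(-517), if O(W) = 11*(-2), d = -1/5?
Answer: -5590574/5 ≈ -1.1181e+6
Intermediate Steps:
d = -⅕ (d = -1*⅕ = -⅕ ≈ -0.20000)
O(W) = -22
G(N) = 12*N
E(Y) = ⅘ - Y/5 (E(Y) = (Y - 4)*(-⅕) = (-4 + Y)*(-⅕) = ⅘ - Y/5)
(E(O(-40)) - 1111916) + G(-517) = ((⅘ - ⅕*(-22)) - 1111916) + 12*(-517) = ((⅘ + 22/5) - 1111916) - 6204 = (26/5 - 1111916) - 6204 = -5559554/5 - 6204 = -5590574/5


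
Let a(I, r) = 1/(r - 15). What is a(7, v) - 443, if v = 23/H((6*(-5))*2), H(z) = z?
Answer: -408949/923 ≈ -443.06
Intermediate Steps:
v = -23/60 (v = 23/(((6*(-5))*2)) = 23/((-30*2)) = 23/(-60) = 23*(-1/60) = -23/60 ≈ -0.38333)
a(I, r) = 1/(-15 + r)
a(7, v) - 443 = 1/(-15 - 23/60) - 443 = 1/(-923/60) - 443 = -60/923 - 443 = -408949/923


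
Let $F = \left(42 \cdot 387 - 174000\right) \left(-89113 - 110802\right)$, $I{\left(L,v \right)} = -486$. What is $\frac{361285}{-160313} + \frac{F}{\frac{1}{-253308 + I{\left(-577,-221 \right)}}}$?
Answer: $- \frac{1283080275665012001265}{160313} \approx -8.0036 \cdot 10^{15}$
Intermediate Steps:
$F = 31535791590$ ($F = \left(16254 - 174000\right) \left(-199915\right) = \left(-157746\right) \left(-199915\right) = 31535791590$)
$\frac{361285}{-160313} + \frac{F}{\frac{1}{-253308 + I{\left(-577,-221 \right)}}} = \frac{361285}{-160313} + \frac{31535791590}{\frac{1}{-253308 - 486}} = 361285 \left(- \frac{1}{160313}\right) + \frac{31535791590}{\frac{1}{-253794}} = - \frac{361285}{160313} + \frac{31535791590}{- \frac{1}{253794}} = - \frac{361285}{160313} + 31535791590 \left(-253794\right) = - \frac{361285}{160313} - 8003594690792460 = - \frac{1283080275665012001265}{160313}$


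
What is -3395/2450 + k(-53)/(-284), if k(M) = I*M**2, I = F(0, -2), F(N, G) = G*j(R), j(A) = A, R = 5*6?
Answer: 2942563/4970 ≈ 592.06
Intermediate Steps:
R = 30
F(N, G) = 30*G (F(N, G) = G*30 = 30*G)
I = -60 (I = 30*(-2) = -60)
k(M) = -60*M**2
-3395/2450 + k(-53)/(-284) = -3395/2450 - 60*(-53)**2/(-284) = -3395*1/2450 - 60*2809*(-1/284) = -97/70 - 168540*(-1/284) = -97/70 + 42135/71 = 2942563/4970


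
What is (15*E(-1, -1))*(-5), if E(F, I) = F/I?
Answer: -75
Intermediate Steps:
(15*E(-1, -1))*(-5) = (15*(-1/(-1)))*(-5) = (15*(-1*(-1)))*(-5) = (15*1)*(-5) = 15*(-5) = -75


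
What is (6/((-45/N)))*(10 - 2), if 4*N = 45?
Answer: -12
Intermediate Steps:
N = 45/4 (N = (¼)*45 = 45/4 ≈ 11.250)
(6/((-45/N)))*(10 - 2) = (6/((-45/45/4)))*(10 - 2) = (6/((-45*4/45)))*8 = (6/(-4))*8 = (6*(-¼))*8 = -3/2*8 = -12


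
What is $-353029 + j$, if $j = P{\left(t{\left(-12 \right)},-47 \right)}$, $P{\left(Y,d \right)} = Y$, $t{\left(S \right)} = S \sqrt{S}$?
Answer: $-353029 - 24 i \sqrt{3} \approx -3.5303 \cdot 10^{5} - 41.569 i$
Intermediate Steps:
$t{\left(S \right)} = S^{\frac{3}{2}}$
$j = - 24 i \sqrt{3}$ ($j = \left(-12\right)^{\frac{3}{2}} = - 24 i \sqrt{3} \approx - 41.569 i$)
$-353029 + j = -353029 - 24 i \sqrt{3}$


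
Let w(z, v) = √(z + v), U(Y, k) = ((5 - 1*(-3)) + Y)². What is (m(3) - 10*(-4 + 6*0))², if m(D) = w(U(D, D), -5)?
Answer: 1716 + 160*√29 ≈ 2577.6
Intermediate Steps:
U(Y, k) = (8 + Y)² (U(Y, k) = ((5 + 3) + Y)² = (8 + Y)²)
w(z, v) = √(v + z)
m(D) = √(-5 + (8 + D)²)
(m(3) - 10*(-4 + 6*0))² = (√(-5 + (8 + 3)²) - 10*(-4 + 6*0))² = (√(-5 + 11²) - 10*(-4 + 0))² = (√(-5 + 121) - 10*(-4))² = (√116 + 40)² = (2*√29 + 40)² = (40 + 2*√29)²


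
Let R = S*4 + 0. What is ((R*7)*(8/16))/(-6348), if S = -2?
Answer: 7/1587 ≈ 0.0044108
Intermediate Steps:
R = -8 (R = -2*4 + 0 = -8 + 0 = -8)
((R*7)*(8/16))/(-6348) = ((-8*7)*(8/16))/(-6348) = -448/16*(-1/6348) = -56*½*(-1/6348) = -28*(-1/6348) = 7/1587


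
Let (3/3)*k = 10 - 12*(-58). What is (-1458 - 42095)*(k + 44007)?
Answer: -1947385289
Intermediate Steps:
k = 706 (k = 10 - 12*(-58) = 10 + 696 = 706)
(-1458 - 42095)*(k + 44007) = (-1458 - 42095)*(706 + 44007) = -43553*44713 = -1947385289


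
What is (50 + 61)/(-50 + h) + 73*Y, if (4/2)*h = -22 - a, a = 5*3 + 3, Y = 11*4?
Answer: 224729/70 ≈ 3210.4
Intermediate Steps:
Y = 44
a = 18 (a = 15 + 3 = 18)
h = -20 (h = (-22 - 1*18)/2 = (-22 - 18)/2 = (½)*(-40) = -20)
(50 + 61)/(-50 + h) + 73*Y = (50 + 61)/(-50 - 20) + 73*44 = 111/(-70) + 3212 = 111*(-1/70) + 3212 = -111/70 + 3212 = 224729/70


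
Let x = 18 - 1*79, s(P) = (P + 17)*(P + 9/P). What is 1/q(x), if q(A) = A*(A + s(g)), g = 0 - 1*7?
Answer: 7/61427 ≈ 0.00011396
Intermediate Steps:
g = -7 (g = 0 - 7 = -7)
s(P) = (17 + P)*(P + 9/P)
x = -61 (x = 18 - 79 = -61)
q(A) = A*(-580/7 + A) (q(A) = A*(A + (9 + (-7)² + 17*(-7) + 153/(-7))) = A*(A + (9 + 49 - 119 + 153*(-⅐))) = A*(A + (9 + 49 - 119 - 153/7)) = A*(A - 580/7) = A*(-580/7 + A))
1/q(x) = 1/((⅐)*(-61)*(-580 + 7*(-61))) = 1/((⅐)*(-61)*(-580 - 427)) = 1/((⅐)*(-61)*(-1007)) = 1/(61427/7) = 7/61427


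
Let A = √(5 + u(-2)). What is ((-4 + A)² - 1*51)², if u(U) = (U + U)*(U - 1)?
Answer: 1412 + 288*√17 ≈ 2599.5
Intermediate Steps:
u(U) = 2*U*(-1 + U) (u(U) = (2*U)*(-1 + U) = 2*U*(-1 + U))
A = √17 (A = √(5 + 2*(-2)*(-1 - 2)) = √(5 + 2*(-2)*(-3)) = √(5 + 12) = √17 ≈ 4.1231)
((-4 + A)² - 1*51)² = ((-4 + √17)² - 1*51)² = ((-4 + √17)² - 51)² = (-51 + (-4 + √17)²)²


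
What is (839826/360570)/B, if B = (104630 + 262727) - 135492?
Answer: 139971/13933927175 ≈ 1.0045e-5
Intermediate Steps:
B = 231865 (B = 367357 - 135492 = 231865)
(839826/360570)/B = (839826/360570)/231865 = (839826*(1/360570))*(1/231865) = (139971/60095)*(1/231865) = 139971/13933927175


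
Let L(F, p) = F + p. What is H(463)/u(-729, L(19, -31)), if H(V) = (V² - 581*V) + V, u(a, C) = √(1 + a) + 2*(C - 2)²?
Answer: -126399/919 + 18057*I*√182/25732 ≈ -137.54 + 9.4669*I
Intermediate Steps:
u(a, C) = √(1 + a) + 2*(-2 + C)²
H(V) = V² - 580*V
H(463)/u(-729, L(19, -31)) = (463*(-580 + 463))/(√(1 - 729) + 2*(-2 + (19 - 31))²) = (463*(-117))/(√(-728) + 2*(-2 - 12)²) = -54171/(2*I*√182 + 2*(-14)²) = -54171/(2*I*√182 + 2*196) = -54171/(2*I*√182 + 392) = -54171/(392 + 2*I*√182)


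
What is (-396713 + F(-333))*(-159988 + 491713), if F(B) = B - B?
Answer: -131599619925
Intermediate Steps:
F(B) = 0
(-396713 + F(-333))*(-159988 + 491713) = (-396713 + 0)*(-159988 + 491713) = -396713*331725 = -131599619925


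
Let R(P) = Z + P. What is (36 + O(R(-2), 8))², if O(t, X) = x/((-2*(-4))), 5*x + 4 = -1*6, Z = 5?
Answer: 20449/16 ≈ 1278.1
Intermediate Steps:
x = -2 (x = -⅘ + (-1*6)/5 = -⅘ + (⅕)*(-6) = -⅘ - 6/5 = -2)
R(P) = 5 + P
O(t, X) = -¼ (O(t, X) = -2/((-2*(-4))) = -2/8 = -2*⅛ = -¼)
(36 + O(R(-2), 8))² = (36 - ¼)² = (143/4)² = 20449/16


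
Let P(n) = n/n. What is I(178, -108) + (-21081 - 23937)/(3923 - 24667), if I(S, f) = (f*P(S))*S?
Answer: -199368819/10372 ≈ -19222.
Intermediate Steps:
P(n) = 1
I(S, f) = S*f (I(S, f) = (f*1)*S = f*S = S*f)
I(178, -108) + (-21081 - 23937)/(3923 - 24667) = 178*(-108) + (-21081 - 23937)/(3923 - 24667) = -19224 - 45018/(-20744) = -19224 - 45018*(-1/20744) = -19224 + 22509/10372 = -199368819/10372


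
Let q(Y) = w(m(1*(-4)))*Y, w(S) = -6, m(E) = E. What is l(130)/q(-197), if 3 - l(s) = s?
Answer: -127/1182 ≈ -0.10745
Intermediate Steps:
q(Y) = -6*Y
l(s) = 3 - s
l(130)/q(-197) = (3 - 1*130)/((-6*(-197))) = (3 - 130)/1182 = -127*1/1182 = -127/1182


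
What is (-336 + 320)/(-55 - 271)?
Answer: 8/163 ≈ 0.049080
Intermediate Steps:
(-336 + 320)/(-55 - 271) = -16/(-326) = -16*(-1/326) = 8/163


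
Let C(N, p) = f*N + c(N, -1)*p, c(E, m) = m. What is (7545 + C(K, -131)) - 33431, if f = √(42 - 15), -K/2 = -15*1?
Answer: -25755 + 90*√3 ≈ -25599.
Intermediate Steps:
K = 30 (K = -(-30) = -2*(-15) = 30)
f = 3*√3 (f = √27 = 3*√3 ≈ 5.1962)
C(N, p) = -p + 3*N*√3 (C(N, p) = (3*√3)*N - p = 3*N*√3 - p = -p + 3*N*√3)
(7545 + C(K, -131)) - 33431 = (7545 + (-1*(-131) + 3*30*√3)) - 33431 = (7545 + (131 + 90*√3)) - 33431 = (7676 + 90*√3) - 33431 = -25755 + 90*√3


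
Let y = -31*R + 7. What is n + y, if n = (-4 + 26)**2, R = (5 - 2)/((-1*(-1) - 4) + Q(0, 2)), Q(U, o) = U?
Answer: 522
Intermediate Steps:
R = -1 (R = (5 - 2)/((-1*(-1) - 4) + 0) = 3/((1 - 4) + 0) = 3/(-3 + 0) = 3/(-3) = 3*(-1/3) = -1)
y = 38 (y = -31*(-1) + 7 = 31 + 7 = 38)
n = 484 (n = 22**2 = 484)
n + y = 484 + 38 = 522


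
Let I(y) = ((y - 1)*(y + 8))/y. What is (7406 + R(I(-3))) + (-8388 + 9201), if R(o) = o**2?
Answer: 74371/9 ≈ 8263.4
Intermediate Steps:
I(y) = (-1 + y)*(8 + y)/y (I(y) = ((-1 + y)*(8 + y))/y = (-1 + y)*(8 + y)/y)
(7406 + R(I(-3))) + (-8388 + 9201) = (7406 + (7 - 3 - 8/(-3))**2) + (-8388 + 9201) = (7406 + (7 - 3 - 8*(-1/3))**2) + 813 = (7406 + (7 - 3 + 8/3)**2) + 813 = (7406 + (20/3)**2) + 813 = (7406 + 400/9) + 813 = 67054/9 + 813 = 74371/9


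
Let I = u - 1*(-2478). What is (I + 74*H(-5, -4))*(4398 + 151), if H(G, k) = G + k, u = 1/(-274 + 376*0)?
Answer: 2258519363/274 ≈ 8.2428e+6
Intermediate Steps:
u = -1/274 (u = 1/(-274 + 0) = 1/(-274) = -1/274 ≈ -0.0036496)
I = 678971/274 (I = -1/274 - 1*(-2478) = -1/274 + 2478 = 678971/274 ≈ 2478.0)
(I + 74*H(-5, -4))*(4398 + 151) = (678971/274 + 74*(-5 - 4))*(4398 + 151) = (678971/274 + 74*(-9))*4549 = (678971/274 - 666)*4549 = (496487/274)*4549 = 2258519363/274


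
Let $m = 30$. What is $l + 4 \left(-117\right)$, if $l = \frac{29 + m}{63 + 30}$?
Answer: $- \frac{43465}{93} \approx -467.37$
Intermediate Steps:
$l = \frac{59}{93}$ ($l = \frac{29 + 30}{63 + 30} = \frac{59}{93} \approx 0.63441$)
$l + 4 \left(-117\right) = \frac{59}{93} + 4 \left(-117\right) = \frac{59}{93} - 468 = - \frac{43465}{93}$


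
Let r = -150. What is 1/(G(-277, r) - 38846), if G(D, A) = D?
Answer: -1/39123 ≈ -2.5560e-5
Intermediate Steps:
1/(G(-277, r) - 38846) = 1/(-277 - 38846) = 1/(-39123) = -1/39123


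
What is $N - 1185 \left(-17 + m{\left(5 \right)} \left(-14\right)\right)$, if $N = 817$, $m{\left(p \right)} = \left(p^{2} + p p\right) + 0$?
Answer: $850462$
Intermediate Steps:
$m{\left(p \right)} = 2 p^{2}$ ($m{\left(p \right)} = \left(p^{2} + p^{2}\right) + 0 = 2 p^{2} + 0 = 2 p^{2}$)
$N - 1185 \left(-17 + m{\left(5 \right)} \left(-14\right)\right) = 817 - 1185 \left(-17 + 2 \cdot 5^{2} \left(-14\right)\right) = 817 - 1185 \left(-17 + 2 \cdot 25 \left(-14\right)\right) = 817 - 1185 \left(-17 + 50 \left(-14\right)\right) = 817 - 1185 \left(-17 - 700\right) = 817 - -849645 = 817 + 849645 = 850462$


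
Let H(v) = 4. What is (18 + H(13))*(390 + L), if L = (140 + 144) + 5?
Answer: 14938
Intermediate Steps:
L = 289 (L = 284 + 5 = 289)
(18 + H(13))*(390 + L) = (18 + 4)*(390 + 289) = 22*679 = 14938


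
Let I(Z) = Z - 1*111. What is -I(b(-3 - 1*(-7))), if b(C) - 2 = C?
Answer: 105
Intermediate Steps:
b(C) = 2 + C
I(Z) = -111 + Z (I(Z) = Z - 111 = -111 + Z)
-I(b(-3 - 1*(-7))) = -(-111 + (2 + (-3 - 1*(-7)))) = -(-111 + (2 + (-3 + 7))) = -(-111 + (2 + 4)) = -(-111 + 6) = -1*(-105) = 105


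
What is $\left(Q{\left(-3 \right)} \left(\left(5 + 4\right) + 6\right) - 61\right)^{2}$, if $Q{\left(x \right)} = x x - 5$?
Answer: $1$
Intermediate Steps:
$Q{\left(x \right)} = -5 + x^{2}$ ($Q{\left(x \right)} = x^{2} - 5 = -5 + x^{2}$)
$\left(Q{\left(-3 \right)} \left(\left(5 + 4\right) + 6\right) - 61\right)^{2} = \left(\left(-5 + \left(-3\right)^{2}\right) \left(\left(5 + 4\right) + 6\right) - 61\right)^{2} = \left(\left(-5 + 9\right) \left(9 + 6\right) - 61\right)^{2} = \left(4 \cdot 15 - 61\right)^{2} = \left(60 - 61\right)^{2} = \left(-1\right)^{2} = 1$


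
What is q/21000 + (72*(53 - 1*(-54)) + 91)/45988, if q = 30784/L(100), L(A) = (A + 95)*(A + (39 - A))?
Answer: 11983809323/70620322500 ≈ 0.16969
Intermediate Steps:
L(A) = 3705 + 39*A (L(A) = (95 + A)*39 = 3705 + 39*A)
q = 2368/585 (q = 30784/(3705 + 39*100) = 30784/(3705 + 3900) = 30784/7605 = 30784*(1/7605) = 2368/585 ≈ 4.0479)
q/21000 + (72*(53 - 1*(-54)) + 91)/45988 = (2368/585)/21000 + (72*(53 - 1*(-54)) + 91)/45988 = (2368/585)*(1/21000) + (72*(53 + 54) + 91)*(1/45988) = 296/1535625 + (72*107 + 91)*(1/45988) = 296/1535625 + (7704 + 91)*(1/45988) = 296/1535625 + 7795*(1/45988) = 296/1535625 + 7795/45988 = 11983809323/70620322500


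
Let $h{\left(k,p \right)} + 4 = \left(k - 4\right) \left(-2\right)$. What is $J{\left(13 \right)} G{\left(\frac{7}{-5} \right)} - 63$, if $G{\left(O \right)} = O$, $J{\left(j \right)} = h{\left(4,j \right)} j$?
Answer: $\frac{49}{5} \approx 9.8$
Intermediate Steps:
$h{\left(k,p \right)} = 4 - 2 k$ ($h{\left(k,p \right)} = -4 + \left(k - 4\right) \left(-2\right) = -4 + \left(-4 + k\right) \left(-2\right) = -4 - \left(-8 + 2 k\right) = 4 - 2 k$)
$J{\left(j \right)} = - 4 j$ ($J{\left(j \right)} = \left(4 - 8\right) j = - 4 j$)
$J{\left(13 \right)} G{\left(\frac{7}{-5} \right)} - 63 = \left(-4\right) 13 \frac{7}{-5} - 63 = - 52 \cdot 7 \left(- \frac{1}{5}\right) - 63 = \left(-52\right) \left(- \frac{7}{5}\right) - 63 = \frac{364}{5} - 63 = \frac{49}{5}$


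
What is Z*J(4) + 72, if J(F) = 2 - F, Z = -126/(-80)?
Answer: 1377/20 ≈ 68.850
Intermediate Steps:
Z = 63/40 (Z = -126*(-1/80) = 63/40 ≈ 1.5750)
Z*J(4) + 72 = 63*(2 - 1*4)/40 + 72 = 63*(2 - 4)/40 + 72 = (63/40)*(-2) + 72 = -63/20 + 72 = 1377/20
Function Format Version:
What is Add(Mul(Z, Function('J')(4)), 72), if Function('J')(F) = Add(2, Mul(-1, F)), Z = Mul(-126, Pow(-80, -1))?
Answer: Rational(1377, 20) ≈ 68.850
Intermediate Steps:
Z = Rational(63, 40) (Z = Mul(-126, Rational(-1, 80)) = Rational(63, 40) ≈ 1.5750)
Add(Mul(Z, Function('J')(4)), 72) = Add(Mul(Rational(63, 40), Add(2, Mul(-1, 4))), 72) = Add(Mul(Rational(63, 40), Add(2, -4)), 72) = Add(Mul(Rational(63, 40), -2), 72) = Add(Rational(-63, 20), 72) = Rational(1377, 20)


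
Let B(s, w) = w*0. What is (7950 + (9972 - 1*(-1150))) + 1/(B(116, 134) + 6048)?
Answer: 115347457/6048 ≈ 19072.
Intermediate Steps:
B(s, w) = 0
(7950 + (9972 - 1*(-1150))) + 1/(B(116, 134) + 6048) = (7950 + (9972 - 1*(-1150))) + 1/(0 + 6048) = (7950 + (9972 + 1150)) + 1/6048 = (7950 + 11122) + 1/6048 = 19072 + 1/6048 = 115347457/6048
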